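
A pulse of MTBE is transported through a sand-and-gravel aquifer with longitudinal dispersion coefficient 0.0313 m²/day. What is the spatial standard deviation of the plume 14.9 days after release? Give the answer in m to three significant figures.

Dispersive spreading gives a Gaussian with σ² = 2Dt; advection only shifts the center.
σ = √(2 × 0.0313 × 14.9) = 0.966 m.

0.966 m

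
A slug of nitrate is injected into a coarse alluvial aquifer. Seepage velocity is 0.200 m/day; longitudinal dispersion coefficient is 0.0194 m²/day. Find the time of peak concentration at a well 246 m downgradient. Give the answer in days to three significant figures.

For the 1D instantaneous-source solution, setting ∂C/∂t = 0 at fixed x gives v²t² + 2Dt − x² = 0, so t = (√(D² + v²x²) − D)/v².
√(D² + v²x²) = √(0.0194² + 0.200² × 246²) = 49.20; v² = 0.04.
t = (49.20 − 0.0194)/0.04 = 1230 days (vs. the pure-advection estimate x/v = 1230 d).

1230 days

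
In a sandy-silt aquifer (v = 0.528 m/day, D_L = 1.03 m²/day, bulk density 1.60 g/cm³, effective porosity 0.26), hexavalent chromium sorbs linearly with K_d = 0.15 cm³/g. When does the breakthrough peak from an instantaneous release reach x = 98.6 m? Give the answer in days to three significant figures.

352 days

Retardation factor R = 1 + ρ_b·K_d/n = 1 + 1.60 × 0.15/0.26 = 1.923.
Sorption retards both mechanisms: v_R = v/R = 0.2746 m/day, D_R = D/R = 0.5356 m²/day.
Peak time from v_R²t² + 2D_R t − x² = 0: t = (√(D_R² + v_R²x²) − D_R)/v_R².
√(D_R² + v_R²x²) = √(0.5356² + 0.2746² × 98.6²) = 27.08; v_R² = 0.07541.
t = (27.08 − 0.5356)/0.07541 = 352 days.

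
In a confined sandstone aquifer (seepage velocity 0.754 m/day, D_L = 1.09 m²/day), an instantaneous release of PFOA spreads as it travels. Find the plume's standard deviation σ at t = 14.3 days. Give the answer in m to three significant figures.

5.58 m

Dispersive spreading gives a Gaussian with σ² = 2Dt; advection only shifts the center.
σ = √(2 × 1.09 × 14.3) = 5.58 m.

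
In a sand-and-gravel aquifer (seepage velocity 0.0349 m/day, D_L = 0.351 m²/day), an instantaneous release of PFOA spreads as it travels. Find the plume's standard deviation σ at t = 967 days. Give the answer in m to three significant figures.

26.1 m

Dispersive spreading gives a Gaussian with σ² = 2Dt; advection only shifts the center.
σ = √(2 × 0.351 × 967) = 26.1 m.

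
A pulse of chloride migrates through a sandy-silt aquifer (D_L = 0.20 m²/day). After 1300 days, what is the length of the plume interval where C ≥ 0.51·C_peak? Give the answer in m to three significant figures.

The plume is Gaussian with σ = √(2Dt) = √(2 × 0.20 × 1300) = 22.80 m.
C/C_peak = exp(−Δx²/(2σ²)) = 0.51 ⇒ Δx = σ·√(−2 ln 0.51) = 22.80 × 1.160 = 26.45 m.
Width = 2Δx = 52.9 m.

52.9 m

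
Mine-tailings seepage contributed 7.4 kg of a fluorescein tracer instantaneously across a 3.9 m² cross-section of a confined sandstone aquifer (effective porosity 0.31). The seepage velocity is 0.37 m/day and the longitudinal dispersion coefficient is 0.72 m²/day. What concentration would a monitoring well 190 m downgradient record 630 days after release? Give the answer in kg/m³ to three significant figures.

0.0291 kg/m³

For an instantaneous plane source, C(x,t) = M/(n_e·A·√(4πDt)) · exp(−(x−vt)²/(4Dt)), with n_e·A the pore (flow) area.
Plume center vt = 0.37 × 630 = 233.1 m, so the well at 190 m is 43.1 m upgradient of the peak.
√(4πDt) = 75.50 m, giving peak height M/(n_e·A·√(4πDt)) = 7.4/(0.31 × 3.9 × 75.50) = 0.08107 kg/m³.
(x−vt)²/(4Dt) = (-43.1)²/(4 × 0.72 × 630) = 1.024; exp(−1.024) = 0.3592.
C = 0.08107 × 0.3592 = 0.0291 kg/m³.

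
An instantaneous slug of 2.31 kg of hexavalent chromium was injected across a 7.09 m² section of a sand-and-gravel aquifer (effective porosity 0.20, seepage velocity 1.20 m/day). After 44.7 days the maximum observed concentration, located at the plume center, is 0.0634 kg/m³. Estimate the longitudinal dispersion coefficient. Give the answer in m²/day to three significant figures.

1.18 m²/day

At the plume center C_max = M/(n_e·A·√(4πDt)), so D = M²/(4πt·(n_e·A·C_max)²).
n_e·A·C_max = 0.20 × 7.09 × 0.0634 = 0.08990 kg/m.
D = 2.31²/(4π × 44.7 × 0.08990²) = 1.18 m²/day.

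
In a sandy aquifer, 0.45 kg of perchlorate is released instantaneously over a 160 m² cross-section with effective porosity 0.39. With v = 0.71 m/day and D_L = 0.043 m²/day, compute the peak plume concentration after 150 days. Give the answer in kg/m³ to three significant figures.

0.000801 kg/m³

The peak of an instantaneous 1D plume sits at x = vt; there the Gaussian factor is 1 and C_max = M/(n_e·A·√(4πDt)), where n_e·A is the pore area the mass is dissolved in.
√(4πDt) = √(4π × 0.043 × 150) = 9.003 m, so C_max = 0.45/(0.39 × 160 × 9.003) = 0.000801 kg/m³.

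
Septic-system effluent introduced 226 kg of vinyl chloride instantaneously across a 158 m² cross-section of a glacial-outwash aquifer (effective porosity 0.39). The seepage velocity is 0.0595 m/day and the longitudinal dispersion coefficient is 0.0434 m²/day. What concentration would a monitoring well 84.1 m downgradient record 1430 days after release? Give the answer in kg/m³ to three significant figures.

For an instantaneous plane source, C(x,t) = M/(n_e·A·√(4πDt)) · exp(−(x−vt)²/(4Dt)), with n_e·A the pore (flow) area.
Plume center vt = 0.0595 × 1430 = 85.085 m, so the well at 84.1 m is 0.985 m upgradient of the peak.
√(4πDt) = 27.93 m, giving peak height M/(n_e·A·√(4πDt)) = 226/(0.39 × 158 × 27.93) = 0.1313 kg/m³.
(x−vt)²/(4Dt) = (-0.985)²/(4 × 0.0434 × 1430) = 0.003908; exp(−0.003908) = 0.9961.
C = 0.1313 × 0.9961 = 0.131 kg/m³.

0.131 kg/m³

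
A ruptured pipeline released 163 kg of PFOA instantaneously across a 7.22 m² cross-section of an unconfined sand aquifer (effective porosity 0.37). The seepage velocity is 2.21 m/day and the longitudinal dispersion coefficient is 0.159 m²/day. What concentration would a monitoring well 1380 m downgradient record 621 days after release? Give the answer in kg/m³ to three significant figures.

1.50 kg/m³

For an instantaneous plane source, C(x,t) = M/(n_e·A·√(4πDt)) · exp(−(x−vt)²/(4Dt)), with n_e·A the pore (flow) area.
Plume center vt = 2.21 × 621 = 1372.41 m, so the well at 1380 m is 7.59 m downgradient of the peak.
√(4πDt) = 35.22 m, giving peak height M/(n_e·A·√(4πDt)) = 163/(0.37 × 7.22 × 35.22) = 1.732 kg/m³.
(x−vt)²/(4Dt) = (7.59)²/(4 × 0.159 × 621) = 0.1459; exp(−0.1459) = 0.8642.
C = 1.732 × 0.8642 = 1.50 kg/m³.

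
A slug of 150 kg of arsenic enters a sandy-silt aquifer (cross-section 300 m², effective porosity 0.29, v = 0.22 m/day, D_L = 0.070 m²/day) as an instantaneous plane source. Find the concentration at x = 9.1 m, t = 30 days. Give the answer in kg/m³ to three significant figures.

0.159 kg/m³

For an instantaneous plane source, C(x,t) = M/(n_e·A·√(4πDt)) · exp(−(x−vt)²/(4Dt)), with n_e·A the pore (flow) area.
Plume center vt = 0.22 × 30 = 6.6 m, so the well at 9.1 m is 2.5 m downgradient of the peak.
√(4πDt) = 5.137 m, giving peak height M/(n_e·A·√(4πDt)) = 150/(0.29 × 300 × 5.137) = 0.3356 kg/m³.
(x−vt)²/(4Dt) = (2.5)²/(4 × 0.070 × 30) = 0.7440; exp(−0.7440) = 0.4752.
C = 0.3356 × 0.4752 = 0.159 kg/m³.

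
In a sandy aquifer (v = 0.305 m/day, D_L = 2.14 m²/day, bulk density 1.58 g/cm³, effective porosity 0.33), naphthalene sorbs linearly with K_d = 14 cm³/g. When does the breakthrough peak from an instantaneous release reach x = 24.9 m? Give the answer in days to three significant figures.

4210 days

Retardation factor R = 1 + ρ_b·K_d/n = 1 + 1.58 × 14/0.33 = 68.03.
Sorption retards both mechanisms: v_R = v/R = 0.004483 m/day, D_R = D/R = 0.03146 m²/day.
Peak time from v_R²t² + 2D_R t − x² = 0: t = (√(D_R² + v_R²x²) − D_R)/v_R².
√(D_R² + v_R²x²) = √(0.03146² + 0.004483² × 24.9²) = 0.1160; v_R² = 2.010e-05.
t = (0.1160 − 0.03146)/2.010e-05 = 4210 days.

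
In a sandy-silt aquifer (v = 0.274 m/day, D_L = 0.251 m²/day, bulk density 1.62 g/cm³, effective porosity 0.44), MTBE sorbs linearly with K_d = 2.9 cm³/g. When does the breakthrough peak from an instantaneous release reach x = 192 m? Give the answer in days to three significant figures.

8140 days

Retardation factor R = 1 + ρ_b·K_d/n = 1 + 1.62 × 2.9/0.44 = 11.68.
Sorption retards both mechanisms: v_R = v/R = 0.02346 m/day, D_R = D/R = 0.02149 m²/day.
Peak time from v_R²t² + 2D_R t − x² = 0: t = (√(D_R² + v_R²x²) − D_R)/v_R².
√(D_R² + v_R²x²) = √(0.02149² + 0.02346² × 192²) = 4.504; v_R² = 0.0005504.
t = (4.504 − 0.02149)/0.0005504 = 8140 days.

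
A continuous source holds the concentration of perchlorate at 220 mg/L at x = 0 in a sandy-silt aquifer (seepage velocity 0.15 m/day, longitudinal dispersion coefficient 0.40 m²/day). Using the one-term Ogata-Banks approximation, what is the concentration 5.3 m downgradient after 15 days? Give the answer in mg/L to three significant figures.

For a continuous step input, C/C₀ ≈ ½·erfc((x−vt)/(2√(Dt))).
vt = 0.15 × 15 = 2.25 m and 2√(Dt) = 2√(0.40 × 15) = 4.899 m.
Argument (x−vt)/(2√(Dt)) = (5.3 − 2.25)/4.899 = 0.6226; ½·erfc(0.6226) = 0.1893.
C = 220 × 0.1893 = 41.6 mg/L.

41.6 mg/L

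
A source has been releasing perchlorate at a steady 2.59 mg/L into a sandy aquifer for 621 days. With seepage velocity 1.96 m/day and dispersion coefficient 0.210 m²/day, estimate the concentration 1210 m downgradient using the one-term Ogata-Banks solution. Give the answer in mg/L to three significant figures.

For a continuous step input, C/C₀ ≈ ½·erfc((x−vt)/(2√(Dt))).
vt = 1.96 × 621 = 1217.16 m and 2√(Dt) = 2√(0.210 × 621) = 22.84 m.
Argument (x−vt)/(2√(Dt)) = (1210 − 1217.16)/22.84 = -0.3135; ½·erfc(-0.3135) = 0.6712.
C = 2.59 × 0.6712 = 1.74 mg/L.

1.74 mg/L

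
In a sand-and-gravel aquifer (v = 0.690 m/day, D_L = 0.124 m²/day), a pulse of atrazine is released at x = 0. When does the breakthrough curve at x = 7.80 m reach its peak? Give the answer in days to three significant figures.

For the 1D instantaneous-source solution, setting ∂C/∂t = 0 at fixed x gives v²t² + 2Dt − x² = 0, so t = (√(D² + v²x²) − D)/v².
√(D² + v²x²) = √(0.124² + 0.690² × 7.80²) = 5.383; v² = 0.4761.
t = (5.383 − 0.124)/0.4761 = 11.0 days (vs. the pure-advection estimate x/v = 11.3 d).

11.0 days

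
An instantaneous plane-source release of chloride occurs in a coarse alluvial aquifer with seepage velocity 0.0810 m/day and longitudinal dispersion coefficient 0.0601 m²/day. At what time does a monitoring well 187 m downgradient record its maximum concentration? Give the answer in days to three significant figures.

For the 1D instantaneous-source solution, setting ∂C/∂t = 0 at fixed x gives v²t² + 2Dt − x² = 0, so t = (√(D² + v²x²) − D)/v².
√(D² + v²x²) = √(0.0601² + 0.0810² × 187²) = 15.15; v² = 0.006561.
t = (15.15 − 0.0601)/0.006561 = 2300 days (vs. the pure-advection estimate x/v = 2310 d).

2300 days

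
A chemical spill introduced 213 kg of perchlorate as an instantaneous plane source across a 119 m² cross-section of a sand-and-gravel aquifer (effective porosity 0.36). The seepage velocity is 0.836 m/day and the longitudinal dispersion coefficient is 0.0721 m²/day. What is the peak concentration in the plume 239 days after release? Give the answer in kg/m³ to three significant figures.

The peak of an instantaneous 1D plume sits at x = vt; there the Gaussian factor is 1 and C_max = M/(n_e·A·√(4πDt)), where n_e·A is the pore area the mass is dissolved in.
√(4πDt) = √(4π × 0.0721 × 239) = 14.72 m, so C_max = 213/(0.36 × 119 × 14.72) = 0.338 kg/m³.

0.338 kg/m³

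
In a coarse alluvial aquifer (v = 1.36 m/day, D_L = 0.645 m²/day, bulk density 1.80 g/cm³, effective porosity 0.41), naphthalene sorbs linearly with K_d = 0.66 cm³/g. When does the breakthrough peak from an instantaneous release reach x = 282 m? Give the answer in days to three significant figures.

Retardation factor R = 1 + ρ_b·K_d/n = 1 + 1.80 × 0.66/0.41 = 3.898.
Sorption retards both mechanisms: v_R = v/R = 0.3489 m/day, D_R = D/R = 0.1655 m²/day.
Peak time from v_R²t² + 2D_R t − x² = 0: t = (√(D_R² + v_R²x²) − D_R)/v_R².
√(D_R² + v_R²x²) = √(0.1655² + 0.3489² × 282²) = 98.39; v_R² = 0.1217.
t = (98.39 − 0.1655)/0.1217 = 807 days.

807 days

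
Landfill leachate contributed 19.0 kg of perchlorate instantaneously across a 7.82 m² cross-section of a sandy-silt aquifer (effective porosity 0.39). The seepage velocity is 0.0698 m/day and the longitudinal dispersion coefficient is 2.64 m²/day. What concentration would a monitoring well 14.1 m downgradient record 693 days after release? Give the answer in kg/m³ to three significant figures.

For an instantaneous plane source, C(x,t) = M/(n_e·A·√(4πDt)) · exp(−(x−vt)²/(4Dt)), with n_e·A the pore (flow) area.
Plume center vt = 0.0698 × 693 = 48.3714 m, so the well at 14.1 m is 34.2714 m upgradient of the peak.
√(4πDt) = 151.6 m, giving peak height M/(n_e·A·√(4πDt)) = 19.0/(0.39 × 7.82 × 151.6) = 0.04109 kg/m³.
(x−vt)²/(4Dt) = (-34.2714)²/(4 × 2.64 × 693) = 0.1605; exp(−0.1605) = 0.8517.
C = 0.04109 × 0.8517 = 0.0350 kg/m³.

0.0350 kg/m³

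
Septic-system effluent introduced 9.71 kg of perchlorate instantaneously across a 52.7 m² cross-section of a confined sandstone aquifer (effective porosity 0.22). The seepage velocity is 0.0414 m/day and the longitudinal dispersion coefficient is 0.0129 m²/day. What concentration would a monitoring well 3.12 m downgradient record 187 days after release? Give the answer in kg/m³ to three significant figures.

0.0166 kg/m³

For an instantaneous plane source, C(x,t) = M/(n_e·A·√(4πDt)) · exp(−(x−vt)²/(4Dt)), with n_e·A the pore (flow) area.
Plume center vt = 0.0414 × 187 = 7.7418 m, so the well at 3.12 m is 4.6218 m upgradient of the peak.
√(4πDt) = 5.506 m, giving peak height M/(n_e·A·√(4πDt)) = 9.71/(0.22 × 52.7 × 5.506) = 0.1521 kg/m³.
(x−vt)²/(4Dt) = (-4.6218)²/(4 × 0.0129 × 187) = 2.214; exp(−2.214) = 0.1093.
C = 0.1521 × 0.1093 = 0.0166 kg/m³.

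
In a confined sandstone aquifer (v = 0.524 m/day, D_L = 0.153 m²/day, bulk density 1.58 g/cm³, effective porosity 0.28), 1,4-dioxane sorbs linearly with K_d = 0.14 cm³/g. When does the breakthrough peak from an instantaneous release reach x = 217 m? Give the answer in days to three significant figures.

740 days

Retardation factor R = 1 + ρ_b·K_d/n = 1 + 1.58 × 0.14/0.28 = 1.790.
Sorption retards both mechanisms: v_R = v/R = 0.2927 m/day, D_R = D/R = 0.08547 m²/day.
Peak time from v_R²t² + 2D_R t − x² = 0: t = (√(D_R² + v_R²x²) − D_R)/v_R².
√(D_R² + v_R²x²) = √(0.08547² + 0.2927² × 217²) = 63.52; v_R² = 0.08567.
t = (63.52 − 0.08547)/0.08567 = 740 days.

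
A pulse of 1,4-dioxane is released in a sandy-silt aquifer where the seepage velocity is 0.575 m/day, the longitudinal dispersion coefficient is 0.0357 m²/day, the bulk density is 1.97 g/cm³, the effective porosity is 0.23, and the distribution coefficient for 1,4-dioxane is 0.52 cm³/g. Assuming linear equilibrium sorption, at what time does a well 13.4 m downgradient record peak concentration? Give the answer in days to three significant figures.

127 days

Retardation factor R = 1 + ρ_b·K_d/n = 1 + 1.97 × 0.52/0.23 = 5.454.
Sorption retards both mechanisms: v_R = v/R = 0.1054 m/day, D_R = D/R = 0.006546 m²/day.
Peak time from v_R²t² + 2D_R t − x² = 0: t = (√(D_R² + v_R²x²) − D_R)/v_R².
√(D_R² + v_R²x²) = √(0.006546² + 0.1054² × 13.4²) = 1.412; v_R² = 0.01111.
t = (1.412 − 0.006546)/0.01111 = 127 days.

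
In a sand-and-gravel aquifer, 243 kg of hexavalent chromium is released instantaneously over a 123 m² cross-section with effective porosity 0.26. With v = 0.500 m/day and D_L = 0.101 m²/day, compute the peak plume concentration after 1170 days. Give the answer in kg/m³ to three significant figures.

The peak of an instantaneous 1D plume sits at x = vt; there the Gaussian factor is 1 and C_max = M/(n_e·A·√(4πDt)), where n_e·A is the pore area the mass is dissolved in.
√(4πDt) = √(4π × 0.101 × 1170) = 38.54 m, so C_max = 243/(0.26 × 123 × 38.54) = 0.197 kg/m³.

0.197 kg/m³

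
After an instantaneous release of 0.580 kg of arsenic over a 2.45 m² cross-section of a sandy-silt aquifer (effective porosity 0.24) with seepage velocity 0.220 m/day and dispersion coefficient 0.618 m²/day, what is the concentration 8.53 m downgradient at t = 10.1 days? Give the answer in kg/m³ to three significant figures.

For an instantaneous plane source, C(x,t) = M/(n_e·A·√(4πDt)) · exp(−(x−vt)²/(4Dt)), with n_e·A the pore (flow) area.
Plume center vt = 0.220 × 10.1 = 2.222 m, so the well at 8.53 m is 6.308 m downgradient of the peak.
√(4πDt) = 8.856 m, giving peak height M/(n_e·A·√(4πDt)) = 0.580/(0.24 × 2.45 × 8.856) = 0.1114 kg/m³.
(x−vt)²/(4Dt) = (6.308)²/(4 × 0.618 × 10.1) = 1.594; exp(−1.594) = 0.2031.
C = 0.1114 × 0.2031 = 0.0226 kg/m³.

0.0226 kg/m³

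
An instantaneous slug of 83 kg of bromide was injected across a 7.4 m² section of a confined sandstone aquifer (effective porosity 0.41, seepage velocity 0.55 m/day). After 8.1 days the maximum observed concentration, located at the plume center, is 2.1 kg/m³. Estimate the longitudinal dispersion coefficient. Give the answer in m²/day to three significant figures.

1.67 m²/day

At the plume center C_max = M/(n_e·A·√(4πDt)), so D = M²/(4πt·(n_e·A·C_max)²).
n_e·A·C_max = 0.41 × 7.4 × 2.1 = 6.371 kg/m.
D = 83²/(4π × 8.1 × 6.371²) = 1.67 m²/day.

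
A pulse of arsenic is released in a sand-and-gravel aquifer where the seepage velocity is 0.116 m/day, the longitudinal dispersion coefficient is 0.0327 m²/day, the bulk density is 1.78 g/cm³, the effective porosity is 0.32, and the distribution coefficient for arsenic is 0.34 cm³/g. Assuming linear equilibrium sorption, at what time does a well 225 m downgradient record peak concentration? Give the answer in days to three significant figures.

Retardation factor R = 1 + ρ_b·K_d/n = 1 + 1.78 × 0.34/0.32 = 2.891.
Sorption retards both mechanisms: v_R = v/R = 0.04012 m/day, D_R = D/R = 0.01131 m²/day.
Peak time from v_R²t² + 2D_R t − x² = 0: t = (√(D_R² + v_R²x²) − D_R)/v_R².
√(D_R² + v_R²x²) = √(0.01131² + 0.04012² × 225²) = 9.027; v_R² = 0.001610.
t = (9.027 − 0.01131)/0.001610 = 5600 days.

5600 days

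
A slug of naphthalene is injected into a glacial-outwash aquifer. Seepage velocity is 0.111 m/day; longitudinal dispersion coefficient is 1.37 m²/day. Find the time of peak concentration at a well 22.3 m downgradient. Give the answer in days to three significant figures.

For the 1D instantaneous-source solution, setting ∂C/∂t = 0 at fixed x gives v²t² + 2Dt − x² = 0, so t = (√(D² + v²x²) − D)/v².
√(D² + v²x²) = √(1.37² + 0.111² × 22.3²) = 2.829; v² = 0.012321.
t = (2.829 − 1.37)/0.012321 = 118 days (vs. the pure-advection estimate x/v = 201 d).

118 days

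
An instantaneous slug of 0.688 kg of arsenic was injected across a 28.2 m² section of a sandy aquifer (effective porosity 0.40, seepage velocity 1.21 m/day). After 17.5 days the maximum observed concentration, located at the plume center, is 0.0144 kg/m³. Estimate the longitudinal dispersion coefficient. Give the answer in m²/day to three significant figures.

0.0816 m²/day

At the plume center C_max = M/(n_e·A·√(4πDt)), so D = M²/(4πt·(n_e·A·C_max)²).
n_e·A·C_max = 0.40 × 28.2 × 0.0144 = 0.1624 kg/m.
D = 0.688²/(4π × 17.5 × 0.1624²) = 0.0816 m²/day.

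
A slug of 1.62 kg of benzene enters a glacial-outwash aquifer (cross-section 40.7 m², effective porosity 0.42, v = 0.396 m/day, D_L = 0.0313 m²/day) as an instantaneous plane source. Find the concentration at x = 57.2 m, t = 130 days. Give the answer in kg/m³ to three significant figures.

0.00178 kg/m³

For an instantaneous plane source, C(x,t) = M/(n_e·A·√(4πDt)) · exp(−(x−vt)²/(4Dt)), with n_e·A the pore (flow) area.
Plume center vt = 0.396 × 130 = 51.48 m, so the well at 57.2 m is 5.72 m downgradient of the peak.
√(4πDt) = 7.151 m, giving peak height M/(n_e·A·√(4πDt)) = 1.62/(0.42 × 40.7 × 7.151) = 0.01325 kg/m³.
(x−vt)²/(4Dt) = (5.72)²/(4 × 0.0313 × 130) = 2.010; exp(−2.010) = 0.1340.
C = 0.01325 × 0.1340 = 0.00178 kg/m³.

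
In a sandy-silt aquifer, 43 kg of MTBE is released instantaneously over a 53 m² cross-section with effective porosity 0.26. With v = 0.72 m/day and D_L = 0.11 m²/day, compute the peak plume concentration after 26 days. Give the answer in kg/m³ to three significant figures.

0.521 kg/m³

The peak of an instantaneous 1D plume sits at x = vt; there the Gaussian factor is 1 and C_max = M/(n_e·A·√(4πDt)), where n_e·A is the pore area the mass is dissolved in.
√(4πDt) = √(4π × 0.11 × 26) = 5.995 m, so C_max = 43/(0.26 × 53 × 5.995) = 0.521 kg/m³.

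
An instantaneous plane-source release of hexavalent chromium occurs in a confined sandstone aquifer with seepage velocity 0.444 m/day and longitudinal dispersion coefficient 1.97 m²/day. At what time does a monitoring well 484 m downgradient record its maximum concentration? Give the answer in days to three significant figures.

1080 days

For the 1D instantaneous-source solution, setting ∂C/∂t = 0 at fixed x gives v²t² + 2Dt − x² = 0, so t = (√(D² + v²x²) − D)/v².
√(D² + v²x²) = √(1.97² + 0.444² × 484²) = 214.9; v² = 0.197136.
t = (214.9 − 1.97)/0.197136 = 1080 days (vs. the pure-advection estimate x/v = 1090 d).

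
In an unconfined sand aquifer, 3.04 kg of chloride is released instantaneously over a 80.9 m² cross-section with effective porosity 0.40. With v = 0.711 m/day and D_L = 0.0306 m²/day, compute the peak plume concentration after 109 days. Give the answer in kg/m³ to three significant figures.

The peak of an instantaneous 1D plume sits at x = vt; there the Gaussian factor is 1 and C_max = M/(n_e·A·√(4πDt)), where n_e·A is the pore area the mass is dissolved in.
√(4πDt) = √(4π × 0.0306 × 109) = 6.474 m, so C_max = 3.04/(0.40 × 80.9 × 6.474) = 0.0145 kg/m³.

0.0145 kg/m³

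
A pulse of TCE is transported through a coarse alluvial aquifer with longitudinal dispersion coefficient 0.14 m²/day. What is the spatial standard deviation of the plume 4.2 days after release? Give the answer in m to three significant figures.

Dispersive spreading gives a Gaussian with σ² = 2Dt; advection only shifts the center.
σ = √(2 × 0.14 × 4.2) = 1.08 m.

1.08 m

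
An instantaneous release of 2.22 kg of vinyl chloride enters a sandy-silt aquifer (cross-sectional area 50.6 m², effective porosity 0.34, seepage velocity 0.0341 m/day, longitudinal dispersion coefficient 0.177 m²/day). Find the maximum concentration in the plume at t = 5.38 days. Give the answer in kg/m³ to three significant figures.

The peak of an instantaneous 1D plume sits at x = vt; there the Gaussian factor is 1 and C_max = M/(n_e·A·√(4πDt)), where n_e·A is the pore area the mass is dissolved in.
√(4πDt) = √(4π × 0.177 × 5.38) = 3.459 m, so C_max = 2.22/(0.34 × 50.6 × 3.459) = 0.0373 kg/m³.

0.0373 kg/m³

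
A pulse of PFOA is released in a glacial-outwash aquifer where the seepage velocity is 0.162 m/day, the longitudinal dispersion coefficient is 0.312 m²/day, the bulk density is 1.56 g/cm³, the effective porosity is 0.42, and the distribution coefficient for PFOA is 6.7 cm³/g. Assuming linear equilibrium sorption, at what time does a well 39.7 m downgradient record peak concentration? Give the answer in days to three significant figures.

6040 days

Retardation factor R = 1 + ρ_b·K_d/n = 1 + 1.56 × 6.7/0.42 = 25.89.
Sorption retards both mechanisms: v_R = v/R = 0.006257 m/day, D_R = D/R = 0.01205 m²/day.
Peak time from v_R²t² + 2D_R t − x² = 0: t = (√(D_R² + v_R²x²) − D_R)/v_R².
√(D_R² + v_R²x²) = √(0.01205² + 0.006257² × 39.7²) = 0.2487; v_R² = 3.915e-05.
t = (0.2487 − 0.01205)/3.915e-05 = 6040 days.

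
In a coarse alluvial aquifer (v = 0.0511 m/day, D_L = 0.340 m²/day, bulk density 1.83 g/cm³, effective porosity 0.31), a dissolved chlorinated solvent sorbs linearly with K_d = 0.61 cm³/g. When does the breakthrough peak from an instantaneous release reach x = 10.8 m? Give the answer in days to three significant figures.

Retardation factor R = 1 + ρ_b·K_d/n = 1 + 1.83 × 0.61/0.31 = 4.601.
Sorption retards both mechanisms: v_R = v/R = 0.01111 m/day, D_R = D/R = 0.07390 m²/day.
Peak time from v_R²t² + 2D_R t − x² = 0: t = (√(D_R² + v_R²x²) − D_R)/v_R².
√(D_R² + v_R²x²) = √(0.07390² + 0.01111² × 10.8²) = 0.1409; v_R² = 0.0001234.
t = (0.1409 − 0.07390)/0.0001234 = 543 days.

543 days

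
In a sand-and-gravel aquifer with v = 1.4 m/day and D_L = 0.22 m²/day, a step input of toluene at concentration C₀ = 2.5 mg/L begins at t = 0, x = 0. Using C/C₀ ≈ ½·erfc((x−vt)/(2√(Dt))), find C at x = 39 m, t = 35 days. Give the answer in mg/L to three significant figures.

2.49 mg/L

For a continuous step input, C/C₀ ≈ ½·erfc((x−vt)/(2√(Dt))).
vt = 1.4 × 35 = 49 m and 2√(Dt) = 2√(0.22 × 35) = 5.550 m.
Argument (x−vt)/(2√(Dt)) = (39 − 49)/5.550 = -1.802; ½·erfc(-1.802) = 0.9946.
C = 2.5 × 0.9946 = 2.49 mg/L.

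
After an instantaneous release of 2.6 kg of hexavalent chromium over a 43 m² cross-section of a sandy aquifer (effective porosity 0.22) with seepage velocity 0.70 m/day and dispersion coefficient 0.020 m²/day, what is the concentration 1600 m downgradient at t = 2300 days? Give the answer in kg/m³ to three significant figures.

0.00664 kg/m³

For an instantaneous plane source, C(x,t) = M/(n_e·A·√(4πDt)) · exp(−(x−vt)²/(4Dt)), with n_e·A the pore (flow) area.
Plume center vt = 0.70 × 2300 = 1610 m, so the well at 1600 m is 10 m upgradient of the peak.
√(4πDt) = 24.04 m, giving peak height M/(n_e·A·√(4πDt)) = 2.6/(0.22 × 43 × 24.04) = 0.01143 kg/m³.
(x−vt)²/(4Dt) = (-10)²/(4 × 0.020 × 2300) = 0.5435; exp(−0.5435) = 0.5807.
C = 0.01143 × 0.5807 = 0.00664 kg/m³.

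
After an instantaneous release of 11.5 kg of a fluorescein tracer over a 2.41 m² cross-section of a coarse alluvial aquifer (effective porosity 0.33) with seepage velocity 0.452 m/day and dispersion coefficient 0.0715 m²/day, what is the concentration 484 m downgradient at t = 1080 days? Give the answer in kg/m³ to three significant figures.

For an instantaneous plane source, C(x,t) = M/(n_e·A·√(4πDt)) · exp(−(x−vt)²/(4Dt)), with n_e·A the pore (flow) area.
Plume center vt = 0.452 × 1080 = 488.16 m, so the well at 484 m is 4.16 m upgradient of the peak.
√(4πDt) = 31.15 m, giving peak height M/(n_e·A·√(4πDt)) = 11.5/(0.33 × 2.41 × 31.15) = 0.4642 kg/m³.
(x−vt)²/(4Dt) = (-4.16)²/(4 × 0.0715 × 1080) = 0.05603; exp(−0.05603) = 0.9455.
C = 0.4642 × 0.9455 = 0.439 kg/m³.

0.439 kg/m³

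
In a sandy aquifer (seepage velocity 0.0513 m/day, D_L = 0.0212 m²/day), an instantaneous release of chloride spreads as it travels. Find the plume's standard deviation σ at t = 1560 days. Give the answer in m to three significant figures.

8.13 m

Dispersive spreading gives a Gaussian with σ² = 2Dt; advection only shifts the center.
σ = √(2 × 0.0212 × 1560) = 8.13 m.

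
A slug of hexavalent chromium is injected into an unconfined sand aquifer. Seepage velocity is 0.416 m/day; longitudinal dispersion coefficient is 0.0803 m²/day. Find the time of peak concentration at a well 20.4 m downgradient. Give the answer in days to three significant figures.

For the 1D instantaneous-source solution, setting ∂C/∂t = 0 at fixed x gives v²t² + 2Dt − x² = 0, so t = (√(D² + v²x²) − D)/v².
√(D² + v²x²) = √(0.0803² + 0.416² × 20.4²) = 8.487; v² = 0.173056.
t = (8.487 − 0.0803)/0.173056 = 48.6 days (vs. the pure-advection estimate x/v = 49.0 d).

48.6 days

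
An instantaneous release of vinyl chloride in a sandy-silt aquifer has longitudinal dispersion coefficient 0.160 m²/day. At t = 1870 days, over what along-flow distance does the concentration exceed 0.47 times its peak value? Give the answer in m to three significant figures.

60.1 m

The plume is Gaussian with σ = √(2Dt) = √(2 × 0.160 × 1870) = 24.46 m.
C/C_peak = exp(−Δx²/(2σ²)) = 0.47 ⇒ Δx = σ·√(−2 ln 0.47) = 24.46 × 1.229 = 30.06 m.
Width = 2Δx = 60.1 m.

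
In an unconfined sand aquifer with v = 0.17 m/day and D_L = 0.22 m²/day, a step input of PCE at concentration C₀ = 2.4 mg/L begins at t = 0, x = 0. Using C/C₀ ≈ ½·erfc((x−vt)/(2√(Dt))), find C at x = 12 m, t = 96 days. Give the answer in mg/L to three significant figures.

For a continuous step input, C/C₀ ≈ ½·erfc((x−vt)/(2√(Dt))).
vt = 0.17 × 96 = 16.32 m and 2√(Dt) = 2√(0.22 × 96) = 9.191 m.
Argument (x−vt)/(2√(Dt)) = (12 − 16.32)/9.191 = -0.4700; ½·erfc(-0.4700) = 0.7469.
C = 2.4 × 0.7469 = 1.79 mg/L.

1.79 mg/L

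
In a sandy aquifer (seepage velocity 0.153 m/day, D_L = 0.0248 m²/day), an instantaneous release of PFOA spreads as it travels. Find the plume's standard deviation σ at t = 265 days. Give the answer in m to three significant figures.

3.63 m

Dispersive spreading gives a Gaussian with σ² = 2Dt; advection only shifts the center.
σ = √(2 × 0.0248 × 265) = 3.63 m.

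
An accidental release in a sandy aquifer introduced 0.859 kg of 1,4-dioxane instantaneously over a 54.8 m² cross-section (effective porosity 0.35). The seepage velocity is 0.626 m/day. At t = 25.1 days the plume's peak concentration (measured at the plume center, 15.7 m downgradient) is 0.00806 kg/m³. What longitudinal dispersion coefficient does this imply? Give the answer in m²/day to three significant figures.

0.0979 m²/day

At the plume center C_max = M/(n_e·A·√(4πDt)), so D = M²/(4πt·(n_e·A·C_max)²).
n_e·A·C_max = 0.35 × 54.8 × 0.00806 = 0.1546 kg/m.
D = 0.859²/(4π × 25.1 × 0.1546²) = 0.0979 m²/day.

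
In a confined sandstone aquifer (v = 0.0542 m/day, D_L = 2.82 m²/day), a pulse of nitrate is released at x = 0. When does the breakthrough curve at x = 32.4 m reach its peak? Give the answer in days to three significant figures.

171 days

For the 1D instantaneous-source solution, setting ∂C/∂t = 0 at fixed x gives v²t² + 2Dt − x² = 0, so t = (√(D² + v²x²) − D)/v².
√(D² + v²x²) = √(2.82² + 0.0542² × 32.4²) = 3.322; v² = 0.00293764.
t = (3.322 − 2.82)/0.00293764 = 171 days (vs. the pure-advection estimate x/v = 598 d).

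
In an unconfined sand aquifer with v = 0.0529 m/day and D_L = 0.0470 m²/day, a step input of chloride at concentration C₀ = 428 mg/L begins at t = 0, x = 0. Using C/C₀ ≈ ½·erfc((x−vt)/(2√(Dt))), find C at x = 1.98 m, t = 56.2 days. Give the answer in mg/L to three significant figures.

286 mg/L

For a continuous step input, C/C₀ ≈ ½·erfc((x−vt)/(2√(Dt))).
vt = 0.0529 × 56.2 = 2.97298 m and 2√(Dt) = 2√(0.0470 × 56.2) = 3.250 m.
Argument (x−vt)/(2√(Dt)) = (1.98 − 2.97298)/3.250 = -0.3055; ½·erfc(-0.3055) = 0.6671.
C = 428 × 0.6671 = 286 mg/L.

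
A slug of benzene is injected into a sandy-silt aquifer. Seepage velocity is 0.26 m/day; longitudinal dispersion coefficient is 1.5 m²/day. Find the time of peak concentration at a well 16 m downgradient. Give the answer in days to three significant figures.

43.2 days

For the 1D instantaneous-source solution, setting ∂C/∂t = 0 at fixed x gives v²t² + 2Dt − x² = 0, so t = (√(D² + v²x²) − D)/v².
√(D² + v²x²) = √(1.5² + 0.26² × 16²) = 4.422; v² = 0.0676.
t = (4.422 − 1.5)/0.0676 = 43.2 days (vs. the pure-advection estimate x/v = 61.5 d).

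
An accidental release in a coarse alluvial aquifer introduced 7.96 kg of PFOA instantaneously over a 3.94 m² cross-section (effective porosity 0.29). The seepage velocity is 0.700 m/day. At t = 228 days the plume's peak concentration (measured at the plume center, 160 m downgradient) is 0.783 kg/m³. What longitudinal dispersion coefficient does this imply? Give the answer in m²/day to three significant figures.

At the plume center C_max = M/(n_e·A·√(4πDt)), so D = M²/(4πt·(n_e·A·C_max)²).
n_e·A·C_max = 0.29 × 3.94 × 0.783 = 0.8947 kg/m.
D = 7.96²/(4π × 228 × 0.8947²) = 0.0276 m²/day.

0.0276 m²/day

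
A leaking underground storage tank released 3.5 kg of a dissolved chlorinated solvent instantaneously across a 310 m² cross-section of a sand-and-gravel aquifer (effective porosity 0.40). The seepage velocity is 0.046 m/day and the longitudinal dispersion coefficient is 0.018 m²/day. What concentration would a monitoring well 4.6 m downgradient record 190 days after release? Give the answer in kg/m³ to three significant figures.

0.00123 kg/m³

For an instantaneous plane source, C(x,t) = M/(n_e·A·√(4πDt)) · exp(−(x−vt)²/(4Dt)), with n_e·A the pore (flow) area.
Plume center vt = 0.046 × 190 = 8.74 m, so the well at 4.6 m is 4.14 m upgradient of the peak.
√(4πDt) = 6.556 m, giving peak height M/(n_e·A·√(4πDt)) = 3.5/(0.40 × 310 × 6.556) = 0.004305 kg/m³.
(x−vt)²/(4Dt) = (-4.14)²/(4 × 0.018 × 190) = 1.253; exp(−1.253) = 0.2856.
C = 0.004305 × 0.2856 = 0.00123 kg/m³.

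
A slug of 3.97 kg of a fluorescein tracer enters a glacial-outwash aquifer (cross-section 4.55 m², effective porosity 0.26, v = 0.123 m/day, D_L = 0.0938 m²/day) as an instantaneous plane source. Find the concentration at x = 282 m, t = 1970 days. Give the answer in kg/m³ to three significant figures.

For an instantaneous plane source, C(x,t) = M/(n_e·A·√(4πDt)) · exp(−(x−vt)²/(4Dt)), with n_e·A the pore (flow) area.
Plume center vt = 0.123 × 1970 = 242.31 m, so the well at 282 m is 39.69 m downgradient of the peak.
√(4πDt) = 48.19 m, giving peak height M/(n_e·A·√(4πDt)) = 3.97/(0.26 × 4.55 × 48.19) = 0.06964 kg/m³.
(x−vt)²/(4Dt) = (39.69)²/(4 × 0.0938 × 1970) = 2.131; exp(−2.131) = 0.1187.
C = 0.06964 × 0.1187 = 0.00827 kg/m³.

0.00827 kg/m³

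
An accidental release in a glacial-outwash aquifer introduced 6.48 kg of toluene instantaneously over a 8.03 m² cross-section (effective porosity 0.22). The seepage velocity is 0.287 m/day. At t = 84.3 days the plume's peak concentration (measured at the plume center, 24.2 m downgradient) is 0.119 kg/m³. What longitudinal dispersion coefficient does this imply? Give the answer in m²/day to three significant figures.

At the plume center C_max = M/(n_e·A·√(4πDt)), so D = M²/(4πt·(n_e·A·C_max)²).
n_e·A·C_max = 0.22 × 8.03 × 0.119 = 0.2102 kg/m.
D = 6.48²/(4π × 84.3 × 0.2102²) = 0.897 m²/day.

0.897 m²/day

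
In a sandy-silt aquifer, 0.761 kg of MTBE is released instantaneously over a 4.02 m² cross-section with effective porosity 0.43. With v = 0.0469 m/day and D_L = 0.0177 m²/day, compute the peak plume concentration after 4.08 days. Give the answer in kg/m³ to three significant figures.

0.462 kg/m³

The peak of an instantaneous 1D plume sits at x = vt; there the Gaussian factor is 1 and C_max = M/(n_e·A·√(4πDt)), where n_e·A is the pore area the mass is dissolved in.
√(4πDt) = √(4π × 0.0177 × 4.08) = 0.9526 m, so C_max = 0.761/(0.43 × 4.02 × 0.9526) = 0.462 kg/m³.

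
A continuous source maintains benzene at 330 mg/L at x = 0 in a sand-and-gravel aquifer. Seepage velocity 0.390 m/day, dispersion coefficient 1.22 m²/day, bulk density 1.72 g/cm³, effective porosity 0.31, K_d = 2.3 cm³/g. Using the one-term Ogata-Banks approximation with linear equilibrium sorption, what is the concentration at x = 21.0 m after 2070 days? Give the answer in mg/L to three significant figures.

Retardation factor R = 1 + ρ_b·K_d/n = 1 + 1.72 × 2.3/0.31 = 13.76.
Sorption retards both mechanisms: v_R = v/R = 0.02834 m/day, D_R = D/R = 0.08866 m²/day.
v_R·t = 0.02834 × 2070 = 58.6638 m; 2√(D_R t) = 27.09 m; argument = (21.0 − 58.6638)/27.09 = -1.390.
C = C₀ × ½·erfc(-1.390) = 330 × 0.9753 = 322 mg/L.

322 mg/L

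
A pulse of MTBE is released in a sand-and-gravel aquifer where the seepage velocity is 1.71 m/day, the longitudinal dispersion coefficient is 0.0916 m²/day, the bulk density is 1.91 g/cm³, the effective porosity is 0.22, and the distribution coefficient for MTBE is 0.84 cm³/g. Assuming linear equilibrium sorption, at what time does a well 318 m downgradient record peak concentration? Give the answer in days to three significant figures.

1540 days

Retardation factor R = 1 + ρ_b·K_d/n = 1 + 1.91 × 0.84/0.22 = 8.293.
Sorption retards both mechanisms: v_R = v/R = 0.2062 m/day, D_R = D/R = 0.01105 m²/day.
Peak time from v_R²t² + 2D_R t − x² = 0: t = (√(D_R² + v_R²x²) − D_R)/v_R².
√(D_R² + v_R²x²) = √(0.01105² + 0.2062² × 318²) = 65.57; v_R² = 0.04252.
t = (65.57 − 0.01105)/0.04252 = 1540 days.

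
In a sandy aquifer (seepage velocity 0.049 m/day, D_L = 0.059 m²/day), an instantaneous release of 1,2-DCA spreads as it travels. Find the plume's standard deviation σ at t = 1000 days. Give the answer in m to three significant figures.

Dispersive spreading gives a Gaussian with σ² = 2Dt; advection only shifts the center.
σ = √(2 × 0.059 × 1000) = 10.9 m.

10.9 m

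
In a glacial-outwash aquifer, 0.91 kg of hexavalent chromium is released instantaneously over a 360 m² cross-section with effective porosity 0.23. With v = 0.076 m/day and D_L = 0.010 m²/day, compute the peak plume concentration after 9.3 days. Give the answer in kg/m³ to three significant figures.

0.0102 kg/m³

The peak of an instantaneous 1D plume sits at x = vt; there the Gaussian factor is 1 and C_max = M/(n_e·A·√(4πDt)), where n_e·A is the pore area the mass is dissolved in.
√(4πDt) = √(4π × 0.010 × 9.3) = 1.081 m, so C_max = 0.91/(0.23 × 360 × 1.081) = 0.0102 kg/m³.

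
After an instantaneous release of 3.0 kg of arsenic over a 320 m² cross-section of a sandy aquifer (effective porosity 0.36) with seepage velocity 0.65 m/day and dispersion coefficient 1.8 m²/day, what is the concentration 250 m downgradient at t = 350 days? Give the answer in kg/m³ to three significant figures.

0.000239 kg/m³

For an instantaneous plane source, C(x,t) = M/(n_e·A·√(4πDt)) · exp(−(x−vt)²/(4Dt)), with n_e·A the pore (flow) area.
Plume center vt = 0.65 × 350 = 227.5 m, so the well at 250 m is 22.5 m downgradient of the peak.
√(4πDt) = 88.98 m, giving peak height M/(n_e·A·√(4πDt)) = 3.0/(0.36 × 320 × 88.98) = 0.0002927 kg/m³.
(x−vt)²/(4Dt) = (22.5)²/(4 × 1.8 × 350) = 0.2009; exp(−0.2009) = 0.8180.
C = 0.0002927 × 0.8180 = 0.000239 kg/m³.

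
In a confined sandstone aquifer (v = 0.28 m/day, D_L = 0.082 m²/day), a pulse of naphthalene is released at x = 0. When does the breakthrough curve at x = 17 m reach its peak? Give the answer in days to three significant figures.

For the 1D instantaneous-source solution, setting ∂C/∂t = 0 at fixed x gives v²t² + 2Dt − x² = 0, so t = (√(D² + v²x²) − D)/v².
√(D² + v²x²) = √(0.082² + 0.28² × 17²) = 4.761; v² = 0.0784.
t = (4.761 − 0.082)/0.0784 = 59.7 days (vs. the pure-advection estimate x/v = 60.7 d).

59.7 days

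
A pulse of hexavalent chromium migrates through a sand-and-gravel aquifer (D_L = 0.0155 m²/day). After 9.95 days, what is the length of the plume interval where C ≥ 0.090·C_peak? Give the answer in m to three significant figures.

The plume is Gaussian with σ = √(2Dt) = √(2 × 0.0155 × 9.95) = 0.5554 m.
C/C_peak = exp(−Δx²/(2σ²)) = 0.090 ⇒ Δx = σ·√(−2 ln 0.090) = 0.5554 × 2.195 = 1.219 m.
Width = 2Δx = 2.44 m.

2.44 m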